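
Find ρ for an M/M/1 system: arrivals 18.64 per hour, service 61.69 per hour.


ρ = λ/μ = 18.64/61.69 = 0.3022

Final: 0.3022


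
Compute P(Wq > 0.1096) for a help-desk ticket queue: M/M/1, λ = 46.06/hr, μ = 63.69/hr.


ρ = 46.06/63.69 = 0.7232
P(Wq > t) = ρ·e^{−(μ−λ)t} = 0.7232·e^{−1.9322}
= 0.7232·0.144822 = 0.104734

Final: 0.104734


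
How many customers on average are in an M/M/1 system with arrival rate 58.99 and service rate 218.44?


ρ = λ/μ = 58.99/218.44 = 0.2701
L = ρ/(1−ρ) = 0.2701/(1 − 0.2701) = 0.2701/0.7299 = 0.3700

Final: 0.3700


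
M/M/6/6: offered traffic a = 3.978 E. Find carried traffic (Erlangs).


B(6,3.978) = 0.115574 (Erlang-B)
Carried load = a(1 − B) = 3.978·(1 − 0.115574) = 3.978·0.884426 = 3.5182 E

Final: 3.5182 Erlangs


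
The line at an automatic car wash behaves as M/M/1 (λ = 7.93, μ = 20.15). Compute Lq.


ρ = 7.93/20.15 = 0.3935
Lq = ρ²/(1−ρ) = 0.1549/0.6065 = 0.2554

Final: 0.2554


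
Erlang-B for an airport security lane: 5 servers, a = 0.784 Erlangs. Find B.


B(c,a) = (a^c/c!) / Σ_{k=0}^{c} a^k/k!
a^5/5! = 0.002468
Σ terms (k=0..5): 1.00000 + 0.78400 + 0.30733 + 0.08032 + 0.01574 + 0.002468 = 2.189853
B = 0.002468/2.189853 = 0.001127

Final: 0.001127


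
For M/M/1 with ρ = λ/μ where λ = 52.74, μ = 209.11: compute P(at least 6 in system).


ρ = 52.74/209.11 = 0.2522
P(N ≥ n) = ρ^n = 0.2522^6 = 0.0002574

Final: 0.0002574


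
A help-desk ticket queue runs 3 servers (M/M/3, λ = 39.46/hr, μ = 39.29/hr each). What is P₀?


a = λ/μ = 39.46/39.29 = 1.0043; ρ = a/c = 0.3348
Σ_{k=0}^{2} a^k/k! (terms k=0..2) = 1.00000 + 1.00433 + 0.50434 = 2.50866
Tail: a^3/(3!(1−ρ)) = 1.01304/(6·0.6652) = 0.25381
P₀ = 1/(2.50866 + 0.25381) = 1/2.76247 = 0.361995

Final: 0.361995


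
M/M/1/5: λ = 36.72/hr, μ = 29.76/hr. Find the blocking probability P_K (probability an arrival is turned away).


ρ = λ/μ = 36.72/29.76 = 1.2339
P_K = (1−ρ)ρ^K/(1−ρ^(K+1)) = (-0.2339·2.859886)/(1 − 3.528730)
= -0.668844/-2.528730 = 0.264498

Final: 0.264498


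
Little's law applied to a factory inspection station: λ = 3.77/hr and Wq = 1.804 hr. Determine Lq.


Lq = λWq = 3.77·1.804 = 6.8011

Final: 6.8011


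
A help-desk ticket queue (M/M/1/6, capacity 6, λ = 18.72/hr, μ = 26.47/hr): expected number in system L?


ρ = 18.72/26.47 = 0.7072
L = ρ[1 − (K+1)ρ^K + Kρ^(K+1)] / [(1−ρ)(1−ρ^(K+1))]
Numerator: 0.7072·(1 − 7·0.125116 + 6·0.088484) = 0.463292
Denominator: (0.2928)·(0.911516) = 0.266878
L = 0.463292/0.266878 = 1.7360

Final: 1.7360


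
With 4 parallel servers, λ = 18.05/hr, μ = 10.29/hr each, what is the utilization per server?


ρ = λ/(cμ) = 18.05/(4·10.29) = 18.05/41.16 = 0.4385

Final: 0.4385


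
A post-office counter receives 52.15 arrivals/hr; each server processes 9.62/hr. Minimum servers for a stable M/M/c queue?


Stability requires cμ > λ ⇔ c > λ/μ.
λ/μ = 52.15/9.62 = 5.4210
Minimum integer c = ⌊5.4210⌋ + 1 = 6
Check: 6·9.62 = 57.72 > 52.15, while 5·9.62 = 48.10 ≤ 52.15

Final: 6 servers


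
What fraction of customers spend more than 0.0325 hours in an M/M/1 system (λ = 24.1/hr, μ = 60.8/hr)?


W ~ Exponential(μ−λ) for M/M/1.
μ − λ = 60.8 − 24.1 = 36.7000
P(W > t) = e^{−(μ−λ)t} = e^{−1.1927} = 0.303386

Final: 0.303386


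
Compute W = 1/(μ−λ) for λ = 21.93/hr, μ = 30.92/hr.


W = 1/(μ−λ) = 1/(30.92 − 21.93) = 1/8.99 = 0.1112 hr

Final: 0.1112 hr


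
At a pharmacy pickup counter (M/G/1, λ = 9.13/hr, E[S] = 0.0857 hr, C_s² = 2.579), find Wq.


ρ = λ·E[S] = 9.13·0.0857 = 0.7824
E[S²] = E[S]²(1+C_s²) = 0.0857²·(1+2.579) = 0.026286
Wq = λ·E[S²]/(2(1−ρ)) = 9.13·0.026286/(2·0.2176) = 0.55155 hr

Final: 0.55155 hr


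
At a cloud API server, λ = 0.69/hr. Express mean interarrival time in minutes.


Mean interarrival time = 1/λ = 1/0.69 hour = 1.44928 hour
In minutes: 1.44928 × 60 = 86.9565 min

Final: 86.9565 min


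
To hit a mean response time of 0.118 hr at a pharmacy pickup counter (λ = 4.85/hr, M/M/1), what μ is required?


W = 1/(μ−λ) ⇒ μ − λ = 1/W = 1/0.118 = 8.4746
μ = λ + 1/W = 4.85 + 8.4746 = 13.3246 per hr

Final: 13.3246 /hr


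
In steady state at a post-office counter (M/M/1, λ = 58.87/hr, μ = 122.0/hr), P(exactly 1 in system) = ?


ρ = 58.87/122.0 = 0.4825
P_n = (1−ρ)·ρ^n = (1 − 0.4825)·0.4825^1 = 0.5175·0.482541 = 0.249695

Final: 0.249695


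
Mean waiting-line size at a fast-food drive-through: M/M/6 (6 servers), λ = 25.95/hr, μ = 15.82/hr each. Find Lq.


a = λ/μ = 1.6403; ρ = a/6 = 0.2734
P₀ = 0.193831
Lq = P₀·a^c·ρ / (c!·(1−ρ)²) = 0.193831·19.47984·0.2734/(720·0.52796)
= 0.002716

Final: 0.002716


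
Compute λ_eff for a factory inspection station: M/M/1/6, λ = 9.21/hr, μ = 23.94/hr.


ρ = 0.3847; P_K = (1−ρ)ρ^6/(1−ρ^7) = 0.001997
λ_eff = λ(1 − P_K) = 9.21·(1 − 0.001997) = 9.21·0.998003 = 9.1916 /hr

Final: 9.1916 /hr


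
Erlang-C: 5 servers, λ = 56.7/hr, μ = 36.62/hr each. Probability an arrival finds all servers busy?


a = λ/μ = 1.5483; ρ = a/5 = 0.3097
P₀ = 0.212200 (from M/M/c formula)
C(c,a) = [a^c/(c!(1−ρ))]·P₀ = [8.89864/(120·0.6903)]·0.212200
= 0.10742·0.212200 = 0.022794

Final: 0.022794


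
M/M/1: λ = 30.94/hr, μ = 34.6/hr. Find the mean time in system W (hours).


W = 1/(μ−λ) = 1/(34.6 − 30.94) = 1/3.66 = 0.2732 hr

Final: 0.2732 hr


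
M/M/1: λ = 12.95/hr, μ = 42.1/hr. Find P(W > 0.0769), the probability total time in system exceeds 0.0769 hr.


W ~ Exponential(μ−λ) for M/M/1.
μ − λ = 42.1 − 12.95 = 29.1500
P(W > t) = e^{−(μ−λ)t} = e^{−2.2416} = 0.106285

Final: 0.106285


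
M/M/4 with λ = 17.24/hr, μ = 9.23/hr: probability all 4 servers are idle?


a = λ/μ = 17.24/9.23 = 1.8678; ρ = a/c = 0.4670
Σ_{k=0}^{3} a^k/k! (terms k=0..3) = 1.00000 + 1.86782 + 1.74438 + 1.08606 = 5.69827
Tail: a^4/(4!(1−ρ)) = 12.17145/(24·0.5330) = 0.95141
P₀ = 1/(5.69827 + 0.95141) = 1/6.64968 = 0.150383

Final: 0.150383


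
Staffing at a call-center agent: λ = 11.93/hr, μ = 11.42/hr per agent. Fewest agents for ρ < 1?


Stability requires cμ > λ ⇔ c > λ/μ.
λ/μ = 11.93/11.42 = 1.0447
Minimum integer c = ⌊1.0447⌋ + 1 = 2
Check: 2·11.42 = 22.84 > 11.93, while 1·11.42 = 11.42 ≤ 11.93

Final: 2 servers


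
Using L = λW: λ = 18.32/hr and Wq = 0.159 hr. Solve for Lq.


Lq = λWq = 18.32·0.159 = 2.9129

Final: 2.9129


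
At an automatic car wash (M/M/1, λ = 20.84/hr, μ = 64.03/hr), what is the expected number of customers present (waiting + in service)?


ρ = λ/μ = 20.84/64.03 = 0.3255
L = ρ/(1−ρ) = 0.3255/(1 − 0.3255) = 0.3255/0.6745 = 0.4825

Final: 0.4825


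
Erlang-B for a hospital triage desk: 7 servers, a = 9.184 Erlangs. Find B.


B(c,a) = (a^c/c!) / Σ_{k=0}^{c} a^k/k!
a^7/7! = 1093.434038
Σ terms (k=0..7): 1.00000 + 9.18400 + 42.17293 + 129.10539 + 296.42598 + 544.47523 + 833.41009 + 1093.43404 = 2949.207654
B = 1093.434038/2949.207654 = 0.370755

Final: 0.370755


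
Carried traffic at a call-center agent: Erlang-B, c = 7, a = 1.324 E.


B(7,1.324) = 0.0003765 (Erlang-B)
Carried load = a(1 − B) = 1.324·(1 − 0.0003765) = 1.324·0.999623 = 1.3235 E

Final: 1.3235 Erlangs


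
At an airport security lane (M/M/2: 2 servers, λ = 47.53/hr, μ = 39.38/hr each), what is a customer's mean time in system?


a = 1.2070; ρ = 0.6035; P₀ = 0.247288
Lq = P₀·a^c·ρ/(c!(1−ρ)²) = 0.69133
Wq = Lq/λ = 0.69133/47.53 = 0.01455 hr
W = Wq + 1/μ = 0.01455 + 0.02539 = 0.03994 hr

Final: 0.03994 hr


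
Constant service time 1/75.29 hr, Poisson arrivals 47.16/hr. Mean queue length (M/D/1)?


ρ = 47.16/75.29 = 0.6264
M/D/1: Lq = ρ²/(2(1−ρ)) = 0.3923/(2·0.3736) = 0.52506

Final: 0.52506


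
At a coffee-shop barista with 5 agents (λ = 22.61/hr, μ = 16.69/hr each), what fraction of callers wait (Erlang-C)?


a = λ/μ = 1.3547; ρ = a/5 = 0.2709
P₀ = 0.257787 (from M/M/c formula)
C(c,a) = [a^c/(c!(1−ρ))]·P₀ = [4.56269/(120·0.7291)]·0.257787
= 0.05215·0.257787 = 0.013444

Final: 0.013444


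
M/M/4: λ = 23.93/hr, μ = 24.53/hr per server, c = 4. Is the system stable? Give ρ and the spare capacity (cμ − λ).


Total capacity cμ = 4·24.53 = 98.12/hr
ρ = λ/(cμ) = 23.93/98.12 = 0.2439
Stable ⇔ ρ < 1: YES
Spare capacity = cμ − λ = 98.12 − 23.93 = 74.19/hr

Final: ρ = 0.2439; stable; margin = 74.19/hr


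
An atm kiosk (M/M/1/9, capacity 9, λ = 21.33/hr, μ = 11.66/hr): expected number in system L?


ρ = 21.33/11.66 = 1.8293
L = ρ[1 − (K+1)ρ^K + Kρ^(K+1)] / [(1−ρ)(1−ρ^(K+1))]
Numerator: 1.8293·(1 − 10·229.419720 + 9·419.684616) = 2714.662052
Denominator: (-0.8293)·(-418.684616) = 347.228151
L = 2714.662052/347.228151 = 7.8181

Final: 7.8181


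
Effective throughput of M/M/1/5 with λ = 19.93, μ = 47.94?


ρ = 0.4157; P_K = (1−ρ)ρ^5/(1−ρ^6) = 0.007293
λ_eff = λ(1 − P_K) = 19.93·(1 − 0.007293) = 19.93·0.992707 = 19.7846 /hr

Final: 19.7846 /hr


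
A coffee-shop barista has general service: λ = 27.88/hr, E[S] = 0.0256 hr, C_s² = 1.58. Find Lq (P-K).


ρ = λ·E[S] = 27.88·0.0256 = 0.7137
Lq = ρ²(1+C_s²)/(2(1−ρ)) = 0.5094·(1+1.58)/(2·0.2863)
= 0.5094·2.5800/0.5725 = 2.29549

Final: 2.29549


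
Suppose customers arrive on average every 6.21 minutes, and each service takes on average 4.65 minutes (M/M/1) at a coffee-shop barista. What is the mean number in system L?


λ = 60/6.21 = 9.6618 /hr
μ = 60/4.65 = 12.9032 /hr
ρ = λ/μ = 9.6618/12.9032 = 0.7488
L = ρ/(1−ρ) = 0.7488/0.2512 = 2.9808

Final: 2.9808


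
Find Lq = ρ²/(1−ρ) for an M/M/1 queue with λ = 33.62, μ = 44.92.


ρ = 33.62/44.92 = 0.7484
Lq = ρ²/(1−ρ) = 0.5602/0.2516 = 2.2268

Final: 2.2268


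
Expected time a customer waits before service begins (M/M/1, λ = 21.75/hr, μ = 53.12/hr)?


ρ = 21.75/53.12 = 0.4095
Wq = ρ/(μ−λ) = 0.4095/(53.12 − 21.75) = 0.4095/31.37 = 0.01305 hr

Final: 0.01305 hr


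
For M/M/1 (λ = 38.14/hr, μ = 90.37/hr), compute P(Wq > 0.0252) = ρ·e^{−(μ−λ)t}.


ρ = 38.14/90.37 = 0.4220
P(Wq > t) = ρ·e^{−(μ−λ)t} = 0.4220·e^{−1.3162}
= 0.4220·0.268153 = 0.113172

Final: 0.113172


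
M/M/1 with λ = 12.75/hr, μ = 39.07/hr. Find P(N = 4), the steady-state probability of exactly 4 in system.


ρ = 12.75/39.07 = 0.3263
P_n = (1−ρ)·ρ^n = (1 − 0.3263)·0.3263^4 = 0.6737·0.011341 = 0.007640

Final: 0.007640


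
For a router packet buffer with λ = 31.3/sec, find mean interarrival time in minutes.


Mean interarrival time = 1/λ = 1/31.3 second = 0.03195 second
In minutes: 0.03195 × 0.0166667 = 0.0005325 min

Final: 0.0005325 min


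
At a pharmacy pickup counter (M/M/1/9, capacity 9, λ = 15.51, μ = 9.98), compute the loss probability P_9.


ρ = λ/μ = 15.51/9.98 = 1.5541
P_K = (1−ρ)ρ^K/(1−ρ^(K+1)) = (-0.5541·52.884854)/(1 − 82.188786)
= -29.303932/-81.188786 = 0.360936

Final: 0.360936


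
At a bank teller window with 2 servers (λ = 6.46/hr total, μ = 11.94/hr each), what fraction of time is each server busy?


ρ = λ/(cμ) = 6.46/(2·11.94) = 6.46/23.88 = 0.2705

Final: 0.2705


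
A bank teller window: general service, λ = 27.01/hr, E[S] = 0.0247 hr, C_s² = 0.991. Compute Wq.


ρ = λ·E[S] = 27.01·0.0247 = 0.6671
E[S²] = E[S]²(1+C_s²) = 0.0247²·(1+0.991) = 0.001215
Wq = λ·E[S²]/(2(1−ρ)) = 27.01·0.001215/(2·0.3329) = 0.04928 hr

Final: 0.04928 hr


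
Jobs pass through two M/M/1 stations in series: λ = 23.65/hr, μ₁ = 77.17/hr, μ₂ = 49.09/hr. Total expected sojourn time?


Each node sees arrival rate λ = 23.65/hr (tandem ⇒ throughput preserved).
W₁ = 1/(μ₁−λ) = 1/(77.17−23.65) = 0.01868 hr
W₂ = 1/(μ₂−λ) = 1/(49.09−23.65) = 0.03931 hr
W_total = W₁ + W₂ = 0.01868 + 0.03931 = 0.05799 hr

Final: 0.05799 hr


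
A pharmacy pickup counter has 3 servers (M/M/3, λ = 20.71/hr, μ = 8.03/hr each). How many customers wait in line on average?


a = λ/μ = 2.5791; ρ = a/3 = 0.8597
P₀ = 0.036653
Lq = P₀·a^c·ρ / (c!·(1−ρ)²) = 0.036653·17.15512·0.8597/(6·0.01969)
= 4.57651

Final: 4.57651


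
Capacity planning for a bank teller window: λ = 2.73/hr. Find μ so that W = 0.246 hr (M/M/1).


W = 1/(μ−λ) ⇒ μ − λ = 1/W = 1/0.246 = 4.0650
μ = λ + 1/W = 2.73 + 4.0650 = 6.7950 per hr

Final: 6.7950 /hr


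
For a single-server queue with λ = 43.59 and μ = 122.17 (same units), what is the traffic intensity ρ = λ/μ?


ρ = λ/μ = 43.59/122.17 = 0.3568

Final: 0.3568


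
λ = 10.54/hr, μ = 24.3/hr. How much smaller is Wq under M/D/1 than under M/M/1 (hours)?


ρ = 10.54/24.3 = 0.4337
Wq(M/M/1) = ρ/(μ−λ) = 0.4337/13.76 = 0.03152 hr
Wq(M/D/1) = ρ/(2(μ−λ)) = 0.01576 hr
Savings = 0.03152 − 0.01576 = 0.01576 hr

Final: 0.01576 hr


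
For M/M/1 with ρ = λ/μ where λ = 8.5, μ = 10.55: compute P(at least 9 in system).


ρ = 8.5/10.55 = 0.8057
P(N ≥ n) = ρ^n = 0.8057^9 = 0.143053

Final: 0.143053


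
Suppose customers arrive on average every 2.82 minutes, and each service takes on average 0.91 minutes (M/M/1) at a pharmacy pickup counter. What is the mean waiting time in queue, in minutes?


λ = 60/2.82 = 21.2766 /hr
μ = 60/0.91 = 65.9341 /hr
ρ = λ/μ = 21.2766/65.9341 = 0.3227
Wq = ρ/(μ−λ) = 0.3227/(65.9341−21.2766) = 0.007226 hr
In minutes: 0.007226·60 = 0.4336 min

Final: 0.4336 min


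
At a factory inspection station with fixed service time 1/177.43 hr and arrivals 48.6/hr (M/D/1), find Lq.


ρ = 48.6/177.43 = 0.2739
M/D/1: Lq = ρ²/(2(1−ρ)) = 0.07503/(2·0.7261) = 0.05167

Final: 0.05167


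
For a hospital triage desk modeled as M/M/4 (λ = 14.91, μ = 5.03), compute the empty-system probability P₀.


a = λ/μ = 14.91/5.03 = 2.9642; ρ = a/c = 0.7411
Σ_{k=0}^{3} a^k/k! (terms k=0..3) = 1.00000 + 2.96421 + 4.39328 + 4.34088 = 12.69838
Tail: a^4/(4!(1−ρ)) = 77.20379/(24·0.2589) = 12.42275
P₀ = 1/(12.69838 + 12.42275) = 1/25.12113 = 0.039807

Final: 0.039807


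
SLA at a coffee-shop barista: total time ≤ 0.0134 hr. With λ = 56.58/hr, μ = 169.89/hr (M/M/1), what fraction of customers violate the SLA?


W ~ Exponential(μ−λ) for M/M/1.
μ − λ = 169.89 − 56.58 = 113.3100
P(W > t) = e^{−(μ−λ)t} = e^{−1.5184} = 0.219072

Final: 0.219072


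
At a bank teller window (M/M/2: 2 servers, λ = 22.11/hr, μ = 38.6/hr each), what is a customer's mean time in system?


a = 0.5728; ρ = 0.2864; P₀ = 0.554728
Lq = P₀·a^c·ρ/(c!(1−ρ)²) = 0.05118
Wq = Lq/λ = 0.05118/22.11 = 0.002315 hr
W = Wq + 1/μ = 0.002315 + 0.02591 = 0.02822 hr

Final: 0.02822 hr


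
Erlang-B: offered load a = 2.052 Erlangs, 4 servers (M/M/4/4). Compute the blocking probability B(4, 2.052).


B(c,a) = (a^c/c!) / Σ_{k=0}^{c} a^k/k!
a^4/4! = 0.738751
Σ terms (k=0..4): 1.00000 + 2.05200 + 2.10535 + 1.44006 + 0.73875 = 7.336164
B = 0.738751/7.336164 = 0.100700

Final: 0.100700


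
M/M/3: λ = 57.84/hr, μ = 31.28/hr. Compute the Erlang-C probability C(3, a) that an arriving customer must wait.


a = λ/μ = 1.8491; ρ = a/3 = 0.6164
P₀ = 0.136884 (from M/M/c formula)
C(c,a) = [a^c/(c!(1−ρ))]·P₀ = [6.32244/(6·0.3836)]·0.136884
= 2.74675·0.136884 = 0.375986

Final: 0.375986


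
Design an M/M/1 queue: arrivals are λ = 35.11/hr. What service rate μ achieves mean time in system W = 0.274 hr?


W = 1/(μ−λ) ⇒ μ − λ = 1/W = 1/0.274 = 3.6496
μ = λ + 1/W = 35.11 + 3.6496 = 38.7596 per hr

Final: 38.7596 /hr


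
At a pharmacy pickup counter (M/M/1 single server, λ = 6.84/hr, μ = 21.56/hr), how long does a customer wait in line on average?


ρ = 6.84/21.56 = 0.3173
Wq = ρ/(μ−λ) = 0.3173/(21.56 − 6.84) = 0.3173/14.72 = 0.02155 hr

Final: 0.02155 hr


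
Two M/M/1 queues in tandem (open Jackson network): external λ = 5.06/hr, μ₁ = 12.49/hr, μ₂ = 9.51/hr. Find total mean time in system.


Each node sees arrival rate λ = 5.06/hr (tandem ⇒ throughput preserved).
W₁ = 1/(μ₁−λ) = 1/(12.49−5.06) = 0.13459 hr
W₂ = 1/(μ₂−λ) = 1/(9.51−5.06) = 0.22472 hr
W_total = W₁ + W₂ = 0.13459 + 0.22472 = 0.35931 hr

Final: 0.35931 hr


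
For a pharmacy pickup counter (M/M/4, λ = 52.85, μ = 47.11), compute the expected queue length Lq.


a = λ/μ = 1.1218; ρ = a/4 = 0.2805
P₀ = 0.324872
Lq = P₀·a^c·ρ / (c!·(1−ρ)²) = 0.324872·1.58390·0.2805/(24·0.51774)
= 0.01161

Final: 0.01161


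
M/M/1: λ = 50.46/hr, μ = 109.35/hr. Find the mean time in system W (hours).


W = 1/(μ−λ) = 1/(109.35 − 50.46) = 1/58.89 = 0.01698 hr

Final: 0.01698 hr


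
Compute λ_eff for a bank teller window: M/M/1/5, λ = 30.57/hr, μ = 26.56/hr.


ρ = 1.1510; P_K = (1−ρ)ρ^5/(1−ρ^6) = 0.230181
λ_eff = λ(1 − P_K) = 30.57·(1 − 0.230181) = 30.57·0.769819 = 23.5334 /hr

Final: 23.5334 /hr


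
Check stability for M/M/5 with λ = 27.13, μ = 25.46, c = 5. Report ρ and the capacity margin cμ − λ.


Total capacity cμ = 5·25.46 = 127.30/hr
ρ = λ/(cμ) = 27.13/127.30 = 0.2131
Stable ⇔ ρ < 1: YES
Spare capacity = cμ − λ = 127.30 − 27.13 = 100.17/hr

Final: ρ = 0.2131; stable; margin = 100.17/hr


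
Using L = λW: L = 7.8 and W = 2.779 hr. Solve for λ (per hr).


λ = L/W = 7.8/2.779 = 2.8068 /hr

Final: 2.8068 /hr


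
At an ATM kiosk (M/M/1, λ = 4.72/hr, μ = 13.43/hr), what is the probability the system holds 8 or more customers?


ρ = 4.72/13.43 = 0.3515
P(N ≥ n) = ρ^n = 0.3515^8 = 0.0002328

Final: 0.0002328


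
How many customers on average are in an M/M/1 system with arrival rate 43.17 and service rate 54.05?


ρ = λ/μ = 43.17/54.05 = 0.7987
L = ρ/(1−ρ) = 0.7987/(1 − 0.7987) = 0.7987/0.2013 = 3.9678

Final: 3.9678


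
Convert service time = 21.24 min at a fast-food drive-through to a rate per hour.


μ = 1/(service time) in consistent units.
1 hour = 60 min, so μ = 60/21.24 = 2.8249 per hour

Final: 2.8249 /hr


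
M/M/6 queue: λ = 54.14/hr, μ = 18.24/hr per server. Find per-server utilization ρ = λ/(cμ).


ρ = λ/(cμ) = 54.14/(6·18.24) = 54.14/109.44 = 0.4947

Final: 0.4947


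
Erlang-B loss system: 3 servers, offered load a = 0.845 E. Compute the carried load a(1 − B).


B(3,0.845) = 0.043672 (Erlang-B)
Carried load = a(1 − B) = 0.845·(1 − 0.043672) = 0.845·0.956328 = 0.8081 E

Final: 0.8081 Erlangs


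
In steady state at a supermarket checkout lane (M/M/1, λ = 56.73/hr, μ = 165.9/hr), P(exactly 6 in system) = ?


ρ = 56.73/165.9 = 0.3420
P_n = (1−ρ)·ρ^n = (1 − 0.3420)·0.3420^6 = 0.6580·0.001599 = 0.001052

Final: 0.001052


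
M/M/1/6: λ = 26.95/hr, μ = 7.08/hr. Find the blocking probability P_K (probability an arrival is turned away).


ρ = λ/μ = 26.95/7.08 = 3.8065
P_K = (1−ρ)ρ^K/(1−ρ^(K+1)) = (-2.8065·3041.957002)/(1 − 11579.200735)
= -8537.243733/-11578.200735 = 0.737355

Final: 0.737355


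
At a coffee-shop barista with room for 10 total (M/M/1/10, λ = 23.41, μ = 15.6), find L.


ρ = 23.41/15.6 = 1.5006
L = ρ[1 − (K+1)ρ^K + Kρ^(K+1)] / [(1−ρ)(1−ρ^(K+1))]
Numerator: 1.5006·(1 − 11·57.911945 + 10·86.905041) = 349.677889
Denominator: (-0.5006)·(-85.905041) = 43.007588
L = 349.677889/43.007588 = 8.1306

Final: 8.1306


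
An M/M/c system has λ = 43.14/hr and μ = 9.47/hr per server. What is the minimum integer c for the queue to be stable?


Stability requires cμ > λ ⇔ c > λ/μ.
λ/μ = 43.14/9.47 = 4.5554
Minimum integer c = ⌊4.5554⌋ + 1 = 5
Check: 5·9.47 = 47.35 > 43.14, while 4·9.47 = 37.88 ≤ 43.14

Final: 5 servers


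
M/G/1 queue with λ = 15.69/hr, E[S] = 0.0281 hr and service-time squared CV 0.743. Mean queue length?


ρ = λ·E[S] = 15.69·0.0281 = 0.4409
Lq = ρ²(1+C_s²)/(2(1−ρ)) = 0.1944·(1+0.743)/(2·0.5591)
= 0.1944·1.7430/1.1182 = 0.30299

Final: 0.30299


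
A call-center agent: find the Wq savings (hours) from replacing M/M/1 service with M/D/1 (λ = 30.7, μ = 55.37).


ρ = 30.7/55.37 = 0.5545
Wq(M/M/1) = ρ/(μ−λ) = 0.5545/24.67 = 0.02247 hr
Wq(M/D/1) = ρ/(2(μ−λ)) = 0.01124 hr
Savings = 0.02247 − 0.01124 = 0.01124 hr

Final: 0.01124 hr


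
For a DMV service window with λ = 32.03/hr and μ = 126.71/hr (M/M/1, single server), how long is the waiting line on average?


ρ = 32.03/126.71 = 0.2528
Lq = ρ²/(1−ρ) = 0.06390/0.7472 = 0.08552

Final: 0.08552


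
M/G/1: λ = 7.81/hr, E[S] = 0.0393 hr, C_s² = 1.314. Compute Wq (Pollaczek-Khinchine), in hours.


ρ = λ·E[S] = 7.81·0.0393 = 0.3069
E[S²] = E[S]²(1+C_s²) = 0.0393²·(1+1.314) = 0.003574
Wq = λ·E[S²]/(2(1−ρ)) = 7.81·0.003574/(2·0.6931) = 0.02014 hr

Final: 0.02014 hr


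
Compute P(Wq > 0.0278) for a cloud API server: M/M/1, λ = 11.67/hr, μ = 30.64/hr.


ρ = 11.67/30.64 = 0.3809
P(Wq > t) = ρ·e^{−(μ−λ)t} = 0.3809·e^{−0.5274}
= 0.3809·0.590157 = 0.224776

Final: 0.224776


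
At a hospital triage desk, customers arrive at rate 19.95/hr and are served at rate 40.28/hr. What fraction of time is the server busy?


ρ = λ/μ = 19.95/40.28 = 0.4953

Final: 0.4953


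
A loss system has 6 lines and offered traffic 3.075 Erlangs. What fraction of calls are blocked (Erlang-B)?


B(c,a) = (a^c/c!) / Σ_{k=0}^{c} a^k/k!
a^6/6! = 1.174190
Σ terms (k=0..6): 1.00000 + 3.07500 + 4.72781 + 4.84601 + 3.72537 + 2.29110 + 1.17419 = 20.839480
B = 1.174190/20.839480 = 0.056344

Final: 0.056344


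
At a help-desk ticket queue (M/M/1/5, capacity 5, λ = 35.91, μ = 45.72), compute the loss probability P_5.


ρ = λ/μ = 35.91/45.72 = 0.7854
P_K = (1−ρ)ρ^K/(1−ρ^(K+1)) = (0.2146·0.298914)/(1 − 0.234777)
= 0.064137/0.765223 = 0.083815

Final: 0.083815


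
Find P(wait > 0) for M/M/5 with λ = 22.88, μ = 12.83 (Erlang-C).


a = λ/μ = 1.7833; ρ = a/5 = 0.3567
P₀ = 0.167400 (from M/M/c formula)
C(c,a) = [a^c/(c!(1−ρ))]·P₀ = [18.03627/(120·0.6433)]·0.167400
= 0.23363·0.167400 = 0.039110

Final: 0.039110


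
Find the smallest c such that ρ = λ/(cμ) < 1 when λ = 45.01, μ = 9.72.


Stability requires cμ > λ ⇔ c > λ/μ.
λ/μ = 45.01/9.72 = 4.6307
Minimum integer c = ⌊4.6307⌋ + 1 = 5
Check: 5·9.72 = 48.60 > 45.01, while 4·9.72 = 38.88 ≤ 45.01

Final: 5 servers


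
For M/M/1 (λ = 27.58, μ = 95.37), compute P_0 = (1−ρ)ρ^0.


ρ = 27.58/95.37 = 0.2892
P_n = (1−ρ)·ρ^n = (1 − 0.2892)·0.2892^0 = 0.7108·1.000000 = 0.710811

Final: 0.710811


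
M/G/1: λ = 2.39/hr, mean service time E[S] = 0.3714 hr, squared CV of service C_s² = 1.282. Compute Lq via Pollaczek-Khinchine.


ρ = λ·E[S] = 2.39·0.3714 = 0.8876
Lq = ρ²(1+C_s²)/(2(1−ρ)) = 0.7879·(1+1.282)/(2·0.1124)
= 0.7879·2.2820/0.2247 = 8.00160

Final: 8.00160


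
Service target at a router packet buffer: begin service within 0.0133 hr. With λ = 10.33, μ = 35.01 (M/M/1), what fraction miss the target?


ρ = 10.33/35.01 = 0.2951
P(Wq > t) = ρ·e^{−(μ−λ)t} = 0.2951·e^{−0.3282}
= 0.2951·0.720187 = 0.212497

Final: 0.212497


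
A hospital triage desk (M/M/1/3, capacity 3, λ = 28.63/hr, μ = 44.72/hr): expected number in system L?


ρ = 28.63/44.72 = 0.6402
L = ρ[1 − (K+1)ρ^K + Kρ^(K+1)] / [(1−ρ)(1−ρ^(K+1))]
Numerator: 0.6402·(1 − 4·0.262397 + 3·0.167988) = 0.290894
Denominator: (0.3598)·(0.832012) = 0.299353
L = 0.290894/0.299353 = 0.9717

Final: 0.9717


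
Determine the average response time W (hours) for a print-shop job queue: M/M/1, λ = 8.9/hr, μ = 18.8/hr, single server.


W = 1/(μ−λ) = 1/(18.8 − 8.9) = 1/9.90 = 0.1010 hr

Final: 0.1010 hr


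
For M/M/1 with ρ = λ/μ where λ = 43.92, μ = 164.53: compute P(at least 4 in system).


ρ = 43.92/164.53 = 0.2669
P(N ≥ n) = ρ^n = 0.2669^4 = 0.005078

Final: 0.005078


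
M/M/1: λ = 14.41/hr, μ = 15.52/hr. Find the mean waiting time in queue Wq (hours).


ρ = 14.41/15.52 = 0.9285
Wq = ρ/(μ−λ) = 0.9285/(15.52 − 14.41) = 0.9285/1.11 = 0.8365 hr

Final: 0.8365 hr


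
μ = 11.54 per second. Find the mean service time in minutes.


Mean service time = 1/μ = 1/11.54 second = 0.08666 second
In minutes: 0.08666 × 0.0166667 = 0.001444 min

Final: 0.001444 min


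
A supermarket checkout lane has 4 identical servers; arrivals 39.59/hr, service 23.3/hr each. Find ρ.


ρ = λ/(cμ) = 39.59/(4·23.3) = 39.59/93.20 = 0.4248

Final: 0.4248


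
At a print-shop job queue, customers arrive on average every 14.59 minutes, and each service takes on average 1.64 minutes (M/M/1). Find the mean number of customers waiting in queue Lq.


λ = 60/14.59 = 4.1124 /hr
μ = 60/1.64 = 36.5854 /hr
ρ = λ/μ = 4.1124/36.5854 = 0.1124
Lq = ρ²/(1−ρ) = 0.01264/0.8876 = 0.01424

Final: 0.01424


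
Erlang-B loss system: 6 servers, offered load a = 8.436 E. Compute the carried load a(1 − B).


B(6,8.436) = 0.412780 (Erlang-B)
Carried load = a(1 − B) = 8.436·(1 − 0.412780) = 8.436·0.587220 = 4.9538 E

Final: 4.9538 Erlangs


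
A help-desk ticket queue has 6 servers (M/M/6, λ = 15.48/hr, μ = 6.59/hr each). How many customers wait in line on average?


a = λ/μ = 2.3490; ρ = a/6 = 0.3915
P₀ = 0.095091
Lq = P₀·a^c·ρ / (c!·(1−ρ)²) = 0.095091·168.00154·0.3915/(720·0.37027)
= 0.02346

Final: 0.02346


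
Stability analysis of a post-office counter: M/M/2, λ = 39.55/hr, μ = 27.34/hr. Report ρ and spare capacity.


Total capacity cμ = 2·27.34 = 54.68/hr
ρ = λ/(cμ) = 39.55/54.68 = 0.7233
Stable ⇔ ρ < 1: YES
Spare capacity = cμ − λ = 54.68 − 39.55 = 15.13/hr

Final: ρ = 0.7233; stable; margin = 15.13/hr


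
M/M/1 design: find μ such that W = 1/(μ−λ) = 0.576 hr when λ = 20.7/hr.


W = 1/(μ−λ) ⇒ μ − λ = 1/W = 1/0.576 = 1.7361
μ = λ + 1/W = 20.7 + 1.7361 = 22.4361 per hr

Final: 22.4361 /hr


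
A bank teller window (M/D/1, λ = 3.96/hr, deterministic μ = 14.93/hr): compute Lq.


ρ = 3.96/14.93 = 0.2652
M/D/1: Lq = ρ²/(2(1−ρ)) = 0.07035/(2·0.7348) = 0.04787

Final: 0.04787


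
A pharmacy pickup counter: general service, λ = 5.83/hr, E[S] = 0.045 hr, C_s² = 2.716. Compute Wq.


ρ = λ·E[S] = 5.83·0.045 = 0.2623
E[S²] = E[S]²(1+C_s²) = 0.045²·(1+2.716) = 0.007525
Wq = λ·E[S²]/(2(1−ρ)) = 5.83·0.007525/(2·0.7377) = 0.02974 hr

Final: 0.02974 hr


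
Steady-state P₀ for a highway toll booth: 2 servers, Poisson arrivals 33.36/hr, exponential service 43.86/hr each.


a = λ/μ = 33.36/43.86 = 0.7606; ρ = a/c = 0.3803
Σ_{k=0}^{1} a^k/k! (terms k=0..1) = 1.00000 + 0.76060 = 1.76060
Tail: a^2/(2!(1−ρ)) = 0.57852/(2·0.6197) = 0.46677
P₀ = 1/(1.76060 + 0.46677) = 1/2.22737 = 0.448959

Final: 0.448959


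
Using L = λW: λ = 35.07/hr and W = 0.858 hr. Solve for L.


L = λW = 35.07·0.858 = 30.0901

Final: 30.0901


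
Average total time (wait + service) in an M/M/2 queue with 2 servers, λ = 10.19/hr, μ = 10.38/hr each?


a = 0.9817; ρ = 0.4908; P₀ = 0.341519
Lq = P₀·a^c·ρ/(c!(1−ρ)²) = 0.31159
Wq = Lq/λ = 0.31159/10.19 = 0.03058 hr
W = Wq + 1/μ = 0.03058 + 0.09634 = 0.12692 hr

Final: 0.12692 hr


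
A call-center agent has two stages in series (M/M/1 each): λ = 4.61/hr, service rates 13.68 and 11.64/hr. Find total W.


Each node sees arrival rate λ = 4.61/hr (tandem ⇒ throughput preserved).
W₁ = 1/(μ₁−λ) = 1/(13.68−4.61) = 0.11025 hr
W₂ = 1/(μ₂−λ) = 1/(11.64−4.61) = 0.14225 hr
W_total = W₁ + W₂ = 0.11025 + 0.14225 = 0.25250 hr

Final: 0.25250 hr


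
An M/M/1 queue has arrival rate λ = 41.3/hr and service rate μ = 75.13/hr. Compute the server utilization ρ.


ρ = λ/μ = 41.3/75.13 = 0.5497

Final: 0.5497


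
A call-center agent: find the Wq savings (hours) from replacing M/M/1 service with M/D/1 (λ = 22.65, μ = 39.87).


ρ = 22.65/39.87 = 0.5681
Wq(M/M/1) = ρ/(μ−λ) = 0.5681/17.22 = 0.03299 hr
Wq(M/D/1) = ρ/(2(μ−λ)) = 0.01650 hr
Savings = 0.03299 − 0.01650 = 0.01650 hr

Final: 0.01650 hr


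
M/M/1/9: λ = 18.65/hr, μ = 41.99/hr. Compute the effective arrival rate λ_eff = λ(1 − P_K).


ρ = 0.4442; P_K = (1−ρ)ρ^9/(1−ρ^10) = 0.0003740
λ_eff = λ(1 − P_K) = 18.65·(1 − 0.0003740) = 18.65·0.999626 = 18.6430 /hr

Final: 18.6430 /hr


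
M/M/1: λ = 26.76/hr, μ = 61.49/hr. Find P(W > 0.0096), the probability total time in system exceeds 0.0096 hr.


W ~ Exponential(μ−λ) for M/M/1.
μ − λ = 61.49 − 26.76 = 34.7300
P(W > t) = e^{−(μ−λ)t} = e^{−0.3334} = 0.716478

Final: 0.716478


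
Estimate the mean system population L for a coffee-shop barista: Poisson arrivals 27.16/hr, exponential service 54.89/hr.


ρ = λ/μ = 27.16/54.89 = 0.4948
L = ρ/(1−ρ) = 0.4948/(1 − 0.4948) = 0.4948/0.5052 = 0.9794

Final: 0.9794


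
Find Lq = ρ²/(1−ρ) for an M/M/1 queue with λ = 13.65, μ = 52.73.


ρ = 13.65/52.73 = 0.2589
Lq = ρ²/(1−ρ) = 0.06701/0.7411 = 0.09042

Final: 0.09042


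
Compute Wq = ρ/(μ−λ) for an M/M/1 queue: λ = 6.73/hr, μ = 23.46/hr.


ρ = 6.73/23.46 = 0.2869
Wq = ρ/(μ−λ) = 0.2869/(23.46 − 6.73) = 0.2869/16.73 = 0.01715 hr

Final: 0.01715 hr


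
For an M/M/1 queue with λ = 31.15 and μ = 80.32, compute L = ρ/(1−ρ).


ρ = λ/μ = 31.15/80.32 = 0.3878
L = ρ/(1−ρ) = 0.3878/(1 − 0.3878) = 0.3878/0.6122 = 0.6335

Final: 0.6335


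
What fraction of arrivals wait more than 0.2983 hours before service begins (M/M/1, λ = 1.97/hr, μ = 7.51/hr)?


ρ = 1.97/7.51 = 0.2623
P(Wq > t) = ρ·e^{−(μ−λ)t} = 0.2623·e^{−1.6526}
= 0.2623·0.191555 = 0.050248

Final: 0.050248


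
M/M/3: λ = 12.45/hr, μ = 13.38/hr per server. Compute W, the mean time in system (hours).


a = 0.9305; ρ = 0.3102; P₀ = 0.390923
Lq = P₀·a^c·ρ/(c!(1−ρ)²) = 0.03421
Wq = Lq/λ = 0.03421/12.45 = 0.002748 hr
W = Wq + 1/μ = 0.002748 + 0.07474 = 0.07749 hr

Final: 0.07749 hr


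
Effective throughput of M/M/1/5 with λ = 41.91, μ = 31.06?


ρ = 1.3493; P_K = (1−ρ)ρ^5/(1−ρ^6) = 0.310303
λ_eff = λ(1 − P_K) = 41.91·(1 − 0.310303) = 41.91·0.689697 = 28.9052 /hr

Final: 28.9052 /hr


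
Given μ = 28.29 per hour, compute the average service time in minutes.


Mean service time = 1/μ = 1/28.29 hour = 0.03535 hour
In minutes: 0.03535 × 60 = 2.1209 min

Final: 2.1209 min


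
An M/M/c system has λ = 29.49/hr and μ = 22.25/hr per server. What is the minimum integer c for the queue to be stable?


Stability requires cμ > λ ⇔ c > λ/μ.
λ/μ = 29.49/22.25 = 1.3254
Minimum integer c = ⌊1.3254⌋ + 1 = 2
Check: 2·22.25 = 44.50 > 29.49, while 1·22.25 = 22.25 ≤ 29.49

Final: 2 servers


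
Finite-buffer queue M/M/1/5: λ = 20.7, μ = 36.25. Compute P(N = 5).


ρ = λ/μ = 20.7/36.25 = 0.5710
P_K = (1−ρ)ρ^K/(1−ρ^(K+1)) = (0.4290·0.060717)/(1 − 0.034672)
= 0.026046/0.965328 = 0.026981

Final: 0.026981


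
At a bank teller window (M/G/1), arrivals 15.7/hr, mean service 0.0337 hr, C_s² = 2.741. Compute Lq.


ρ = λ·E[S] = 15.7·0.0337 = 0.5291
Lq = ρ²(1+C_s²)/(2(1−ρ)) = 0.2799·(1+2.741)/(2·0.4709)
= 0.2799·3.7410/0.9418 = 1.11193

Final: 1.11193


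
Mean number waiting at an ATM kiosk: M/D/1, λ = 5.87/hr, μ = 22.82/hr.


ρ = 5.87/22.82 = 0.2572
M/D/1: Lq = ρ²/(2(1−ρ)) = 0.06617/(2·0.7428) = 0.04454

Final: 0.04454


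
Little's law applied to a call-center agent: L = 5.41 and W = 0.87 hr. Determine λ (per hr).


λ = L/W = 5.41/0.87 = 6.2184 /hr

Final: 6.2184 /hr


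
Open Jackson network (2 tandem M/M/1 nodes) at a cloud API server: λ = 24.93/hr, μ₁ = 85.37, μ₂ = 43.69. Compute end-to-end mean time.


Each node sees arrival rate λ = 24.93/hr (tandem ⇒ throughput preserved).
W₁ = 1/(μ₁−λ) = 1/(85.37−24.93) = 0.01655 hr
W₂ = 1/(μ₂−λ) = 1/(43.69−24.93) = 0.05330 hr
W_total = W₁ + W₂ = 0.01655 + 0.05330 = 0.06985 hr

Final: 0.06985 hr


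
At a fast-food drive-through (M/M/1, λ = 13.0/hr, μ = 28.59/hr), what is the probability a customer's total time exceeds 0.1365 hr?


W ~ Exponential(μ−λ) for M/M/1.
μ − λ = 28.59 − 13.0 = 15.5900
P(W > t) = e^{−(μ−λ)t} = e^{−2.1280} = 0.119071

Final: 0.119071


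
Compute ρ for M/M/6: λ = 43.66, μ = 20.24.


ρ = λ/(cμ) = 43.66/(6·20.24) = 43.66/121.44 = 0.3595

Final: 0.3595


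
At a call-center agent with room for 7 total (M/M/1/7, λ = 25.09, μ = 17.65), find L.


ρ = 25.09/17.65 = 1.4215
L = ρ[1 − (K+1)ρ^K + Kρ^(K+1)] / [(1−ρ)(1−ρ^(K+1))]
Numerator: 1.4215·(1 − 8·11.729828 + 7·16.674300) = 33.948224
Denominator: (-0.4215)·(-15.674300) = 6.607184
L = 33.948224/6.607184 = 5.1381

Final: 5.1381


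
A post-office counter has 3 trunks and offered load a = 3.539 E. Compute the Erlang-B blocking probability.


B(c,a) = (a^c/c!) / Σ_{k=0}^{c} a^k/k!
a^3/3! = 7.387380
Σ terms (k=0..3): 1.00000 + 3.53900 + 6.26226 + 7.38738 = 18.188640
B = 7.387380/18.188640 = 0.406153

Final: 0.406153


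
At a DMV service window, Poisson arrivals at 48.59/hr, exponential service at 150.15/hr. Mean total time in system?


W = 1/(μ−λ) = 1/(150.15 − 48.59) = 1/101.56 = 0.009846 hr

Final: 0.009846 hr


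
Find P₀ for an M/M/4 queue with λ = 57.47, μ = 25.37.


a = λ/μ = 57.47/25.37 = 2.2653; ρ = a/c = 0.5663
Σ_{k=0}^{3} a^k/k! (terms k=0..3) = 1.00000 + 2.26527 + 2.56573 + 1.93736 = 7.76837
Tail: a^4/(4!(1−ρ)) = 26.33194/(24·0.4337) = 2.52988
P₀ = 1/(7.76837 + 2.52988) = 1/10.29825 = 0.097104

Final: 0.097104


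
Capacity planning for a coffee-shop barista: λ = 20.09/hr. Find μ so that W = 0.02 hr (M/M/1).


W = 1/(μ−λ) ⇒ μ − λ = 1/W = 1/0.02 = 50.0000
μ = λ + 1/W = 20.09 + 50.0000 = 70.0900 per hr

Final: 70.0900 /hr


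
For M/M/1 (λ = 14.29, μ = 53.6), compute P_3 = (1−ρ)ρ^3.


ρ = 14.29/53.6 = 0.2666
P_n = (1−ρ)·ρ^n = (1 − 0.2666)·0.2666^3 = 0.7334·0.018950 = 0.013898

Final: 0.013898


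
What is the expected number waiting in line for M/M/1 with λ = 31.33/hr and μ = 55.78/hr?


ρ = 31.33/55.78 = 0.5617
Lq = ρ²/(1−ρ) = 0.3155/0.4383 = 0.7197

Final: 0.7197


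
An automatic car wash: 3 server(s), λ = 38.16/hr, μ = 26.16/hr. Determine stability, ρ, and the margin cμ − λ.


Total capacity cμ = 3·26.16 = 78.48/hr
ρ = λ/(cμ) = 38.16/78.48 = 0.4862
Stable ⇔ ρ < 1: YES
Spare capacity = cμ − λ = 78.48 − 38.16 = 40.32/hr

Final: ρ = 0.4862; stable; margin = 40.32/hr


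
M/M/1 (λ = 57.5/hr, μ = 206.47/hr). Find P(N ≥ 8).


ρ = 57.5/206.47 = 0.2785
P(N ≥ n) = ρ^n = 0.2785^8 = 0.00003618

Final: 0.00003618


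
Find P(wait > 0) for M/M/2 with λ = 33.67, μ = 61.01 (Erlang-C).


a = λ/μ = 0.5519; ρ = a/2 = 0.2759
P₀ = 0.567474 (from M/M/c formula)
C(c,a) = [a^c/(c!(1−ρ))]·P₀ = [0.30457/(2·0.7241)]·0.567474
= 0.21032·0.567474 = 0.119351

Final: 0.119351


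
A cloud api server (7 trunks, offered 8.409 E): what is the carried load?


B(7,8.409) = 0.330747 (Erlang-B)
Carried load = a(1 − B) = 8.409·(1 − 0.330747) = 8.409·0.669253 = 5.6277 E

Final: 5.6277 Erlangs


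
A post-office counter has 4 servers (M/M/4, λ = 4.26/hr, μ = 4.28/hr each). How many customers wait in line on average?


a = λ/μ = 0.9953; ρ = a/4 = 0.2488
P₀ = 0.369079
Lq = P₀·a^c·ρ / (c!·(1−ρ)²) = 0.369079·0.98144·0.2488/(24·0.56425)
= 0.006656

Final: 0.006656


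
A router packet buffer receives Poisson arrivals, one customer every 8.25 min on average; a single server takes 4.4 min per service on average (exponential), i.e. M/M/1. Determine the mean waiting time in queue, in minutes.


λ = 60/8.25 = 7.2727 /hr
μ = 60/4.4 = 13.6364 /hr
ρ = λ/μ = 7.2727/13.6364 = 0.5333
Wq = ρ/(μ−λ) = 0.5333/(13.6364−7.2727) = 0.08381 hr
In minutes: 0.08381·60 = 5.029 min

Final: 5.029 min


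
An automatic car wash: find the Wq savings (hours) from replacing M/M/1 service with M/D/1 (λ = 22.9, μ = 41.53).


ρ = 22.9/41.53 = 0.5514
Wq(M/M/1) = ρ/(μ−λ) = 0.5514/18.63 = 0.02960 hr
Wq(M/D/1) = ρ/(2(μ−λ)) = 0.01480 hr
Savings = 0.02960 − 0.01480 = 0.01480 hr

Final: 0.01480 hr


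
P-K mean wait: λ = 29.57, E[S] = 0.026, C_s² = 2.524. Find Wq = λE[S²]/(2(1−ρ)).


ρ = λ·E[S] = 29.57·0.026 = 0.7688
E[S²] = E[S]²(1+C_s²) = 0.026²·(1+2.524) = 0.002382
Wq = λ·E[S²]/(2(1−ρ)) = 29.57·0.002382/(2·0.2312) = 0.15235 hr

Final: 0.15235 hr


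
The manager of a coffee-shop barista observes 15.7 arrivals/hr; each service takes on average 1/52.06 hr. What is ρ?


ρ = λ/μ = 15.7/52.06 = 0.3016

Final: 0.3016


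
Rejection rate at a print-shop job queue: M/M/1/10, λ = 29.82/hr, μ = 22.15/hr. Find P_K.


ρ = λ/μ = 29.82/22.15 = 1.3463
P_K = (1−ρ)ρ^K/(1−ρ^(K+1)) = (-0.3463·19.558659)/(1 − 26.331342)
= -6.772683/-25.331342 = 0.267364

Final: 0.267364


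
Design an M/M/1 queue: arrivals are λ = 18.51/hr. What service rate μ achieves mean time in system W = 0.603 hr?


W = 1/(μ−λ) ⇒ μ − λ = 1/W = 1/0.603 = 1.6584
μ = λ + 1/W = 18.51 + 1.6584 = 20.1684 per hr

Final: 20.1684 /hr


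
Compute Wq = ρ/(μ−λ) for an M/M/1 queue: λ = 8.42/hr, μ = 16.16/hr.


ρ = 8.42/16.16 = 0.5210
Wq = ρ/(μ−λ) = 0.5210/(16.16 − 8.42) = 0.5210/7.74 = 0.06732 hr

Final: 0.06732 hr


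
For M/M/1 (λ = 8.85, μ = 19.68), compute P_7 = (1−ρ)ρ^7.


ρ = 8.85/19.68 = 0.4497
P_n = (1−ρ)·ρ^n = (1 − 0.4497)·0.4497^7 = 0.5503·0.003719 = 0.002047

Final: 0.002047


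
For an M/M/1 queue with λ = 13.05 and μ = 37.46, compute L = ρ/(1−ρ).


ρ = λ/μ = 13.05/37.46 = 0.3484
L = ρ/(1−ρ) = 0.3484/(1 − 0.3484) = 0.3484/0.6516 = 0.5346

Final: 0.5346


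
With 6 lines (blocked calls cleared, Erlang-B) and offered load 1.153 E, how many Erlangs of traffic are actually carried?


B(6,1.153) = 0.001030 (Erlang-B)
Carried load = a(1 − B) = 1.153·(1 − 0.001030) = 1.153·0.998970 = 1.1518 E

Final: 1.1518 Erlangs


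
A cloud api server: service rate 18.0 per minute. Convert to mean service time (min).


Mean service time = 1/μ = 1/18.0 minute = 0.05556 minute
In minutes: 0.05556 × 1 = 0.05556 min

Final: 0.05556 min


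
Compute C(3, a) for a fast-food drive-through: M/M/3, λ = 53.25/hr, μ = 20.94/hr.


a = λ/μ = 2.5430; ρ = a/3 = 0.8477
P₀ = 0.040375 (from M/M/c formula)
C(c,a) = [a^c/(c!(1−ρ))]·P₀ = [16.44481/(6·0.1523)]·0.040375
= 17.99134·0.040375 = 0.726404

Final: 0.726404


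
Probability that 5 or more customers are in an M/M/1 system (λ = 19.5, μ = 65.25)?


ρ = 19.5/65.25 = 0.2989
P(N ≥ n) = ρ^n = 0.2989^5 = 0.002384

Final: 0.002384


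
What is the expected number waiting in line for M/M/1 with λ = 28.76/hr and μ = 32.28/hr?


ρ = 28.76/32.28 = 0.8910
Lq = ρ²/(1−ρ) = 0.7938/0.1090 = 7.2795

Final: 7.2795


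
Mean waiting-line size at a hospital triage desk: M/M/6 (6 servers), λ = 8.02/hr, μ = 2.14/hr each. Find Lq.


a = λ/μ = 3.7477; ρ = a/6 = 0.6246
P₀ = 0.022137
Lq = P₀·a^c·ρ / (c!·(1−ρ)²) = 0.022137·2770.53454·0.6246/(720·0.14092)
= 0.37757

Final: 0.37757


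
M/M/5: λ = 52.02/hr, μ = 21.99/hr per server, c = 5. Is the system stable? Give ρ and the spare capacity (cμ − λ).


Total capacity cμ = 5·21.99 = 109.95/hr
ρ = λ/(cμ) = 52.02/109.95 = 0.4731
Stable ⇔ ρ < 1: YES
Spare capacity = cμ − λ = 109.95 − 52.02 = 57.93/hr

Final: ρ = 0.4731; stable; margin = 57.93/hr
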